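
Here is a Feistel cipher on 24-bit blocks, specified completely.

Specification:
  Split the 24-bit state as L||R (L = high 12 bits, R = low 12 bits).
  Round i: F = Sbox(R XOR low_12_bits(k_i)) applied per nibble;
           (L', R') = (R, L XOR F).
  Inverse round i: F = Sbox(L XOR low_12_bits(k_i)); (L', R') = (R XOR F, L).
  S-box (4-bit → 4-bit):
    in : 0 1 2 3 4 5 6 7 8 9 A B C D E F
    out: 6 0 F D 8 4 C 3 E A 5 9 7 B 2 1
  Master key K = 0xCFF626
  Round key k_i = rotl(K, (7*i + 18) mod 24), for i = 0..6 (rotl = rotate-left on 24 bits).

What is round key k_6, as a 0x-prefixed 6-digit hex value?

0x626CFF

K = 0xCFF626
k_0 = rotl(K, (7*0+18) mod 24) = rotl(K, 18) = 0x9B3FD8
k_1 = rotl(K, (7*1+18) mod 24) = rotl(K, 1) = 0x9FEC4D
k_2 = rotl(K, (7*2+18) mod 24) = rotl(K, 8) = 0xF626CF
k_3 = rotl(K, (7*3+18) mod 24) = rotl(K, 15) = 0x1367FB
k_4 = rotl(K, (7*4+18) mod 24) = rotl(K, 22) = 0xB3FD89
k_5 = rotl(K, (7*5+18) mod 24) = rotl(K, 5) = 0xFEC4D9
k_6 = rotl(K, (7*6+18) mod 24) = rotl(K, 12) = 0x626CFF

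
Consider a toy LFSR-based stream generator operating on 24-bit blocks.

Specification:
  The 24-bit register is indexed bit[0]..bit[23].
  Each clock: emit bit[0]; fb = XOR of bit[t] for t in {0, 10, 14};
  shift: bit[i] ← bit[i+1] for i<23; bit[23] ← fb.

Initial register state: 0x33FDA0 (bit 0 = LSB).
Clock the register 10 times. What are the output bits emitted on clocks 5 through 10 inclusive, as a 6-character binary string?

010110

reg_0 = 0x33FDA0
clock 1: out=0, reg = 0x19FED0
clock 2: out=0, reg = 0x0CFF68
clock 3: out=0, reg = 0x067FB4
clock 4: out=0, reg = 0x033FDA
clock 5: out=0, reg = 0x819FED
clock 6: out=1, reg = 0x40CFF6
clock 7: out=0, reg = 0x2067FB
clock 8: out=1, reg = 0x9033FD
clock 9: out=1, reg = 0xC819FE
clock 10: out=0, reg = 0x640CFF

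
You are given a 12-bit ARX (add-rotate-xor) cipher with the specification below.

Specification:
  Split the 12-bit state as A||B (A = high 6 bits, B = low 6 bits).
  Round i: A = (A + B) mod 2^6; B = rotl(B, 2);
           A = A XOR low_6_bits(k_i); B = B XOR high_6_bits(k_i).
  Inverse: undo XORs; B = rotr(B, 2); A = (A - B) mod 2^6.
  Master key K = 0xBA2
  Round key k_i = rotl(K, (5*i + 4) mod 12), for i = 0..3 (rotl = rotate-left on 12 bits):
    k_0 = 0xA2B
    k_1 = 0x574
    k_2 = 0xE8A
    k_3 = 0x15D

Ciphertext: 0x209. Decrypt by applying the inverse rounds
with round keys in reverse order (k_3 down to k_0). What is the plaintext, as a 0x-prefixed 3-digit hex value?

s_0 = ciphertext = 0x209
s_1 = InvRound(s_0, k_3) = 0x483
s_2 = InvRound(s_1, k_2) = 0xE9E
s_3 = InvRound(s_2, k_1) = 0x732
s_4 = InvRound(s_3, k_0) = 0x466

0x466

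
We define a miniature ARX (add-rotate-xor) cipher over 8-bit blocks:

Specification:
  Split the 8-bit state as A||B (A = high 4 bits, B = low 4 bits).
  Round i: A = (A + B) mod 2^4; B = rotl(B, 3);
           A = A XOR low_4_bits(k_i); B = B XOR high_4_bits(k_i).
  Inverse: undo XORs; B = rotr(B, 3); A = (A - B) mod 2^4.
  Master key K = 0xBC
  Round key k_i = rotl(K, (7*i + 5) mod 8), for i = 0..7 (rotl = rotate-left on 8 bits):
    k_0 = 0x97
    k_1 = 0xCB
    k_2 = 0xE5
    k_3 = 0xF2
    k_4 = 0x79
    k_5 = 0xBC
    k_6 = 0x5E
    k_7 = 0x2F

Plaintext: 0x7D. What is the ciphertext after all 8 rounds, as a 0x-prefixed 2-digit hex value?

s_0 = plaintext = 0x7D
s_1 = Round(s_0, k_0) = 0x37
s_2 = Round(s_1, k_1) = 0x17
s_3 = Round(s_2, k_2) = 0xD5
s_4 = Round(s_3, k_3) = 0x05
s_5 = Round(s_4, k_4) = 0xCD
s_6 = Round(s_5, k_5) = 0x55
s_7 = Round(s_6, k_6) = 0x4F
s_8 = Round(s_7, k_7) = 0xCD

0xCD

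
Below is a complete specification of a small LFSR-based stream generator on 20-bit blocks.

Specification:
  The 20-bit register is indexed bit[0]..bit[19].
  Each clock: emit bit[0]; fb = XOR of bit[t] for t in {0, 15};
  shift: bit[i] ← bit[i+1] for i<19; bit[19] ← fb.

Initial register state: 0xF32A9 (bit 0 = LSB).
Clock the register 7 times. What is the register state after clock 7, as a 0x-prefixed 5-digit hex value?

reg_0 = 0xF32A9
clock 1: out=1, reg = 0xF9954
clock 2: out=0, reg = 0xFCCAA
clock 3: out=0, reg = 0xFE655
clock 4: out=1, reg = 0x7F32A
clock 5: out=0, reg = 0xBF995
clock 6: out=1, reg = 0x5FCCA
clock 7: out=0, reg = 0xAFE65

0xAFE65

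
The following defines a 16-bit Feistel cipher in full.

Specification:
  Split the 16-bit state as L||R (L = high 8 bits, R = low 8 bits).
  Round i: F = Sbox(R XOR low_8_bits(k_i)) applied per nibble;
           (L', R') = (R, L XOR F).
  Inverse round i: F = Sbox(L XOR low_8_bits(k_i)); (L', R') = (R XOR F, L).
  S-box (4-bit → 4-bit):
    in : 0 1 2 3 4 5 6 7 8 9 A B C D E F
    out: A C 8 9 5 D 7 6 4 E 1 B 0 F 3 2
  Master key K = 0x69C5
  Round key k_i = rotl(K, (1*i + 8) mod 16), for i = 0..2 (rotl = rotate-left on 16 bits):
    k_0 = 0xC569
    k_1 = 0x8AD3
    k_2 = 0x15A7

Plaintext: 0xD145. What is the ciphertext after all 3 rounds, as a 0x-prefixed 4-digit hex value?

s_0 = plaintext = 0xD145
s_1 = Round(s_0, k_0) = 0x4551
s_2 = Round(s_1, k_1) = 0x510D
s_3 = Round(s_2, k_2) = 0x0D40

0x0D40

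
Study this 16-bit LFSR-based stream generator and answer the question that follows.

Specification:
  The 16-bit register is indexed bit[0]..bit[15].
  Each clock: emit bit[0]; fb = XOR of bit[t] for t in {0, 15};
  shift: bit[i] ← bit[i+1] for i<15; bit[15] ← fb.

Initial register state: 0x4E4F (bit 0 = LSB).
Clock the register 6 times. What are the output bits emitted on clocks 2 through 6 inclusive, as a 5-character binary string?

11100

reg_0 = 0x4E4F
clock 1: out=1, reg = 0xA727
clock 2: out=1, reg = 0x5393
clock 3: out=1, reg = 0xA9C9
clock 4: out=1, reg = 0x54E4
clock 5: out=0, reg = 0x2A72
clock 6: out=0, reg = 0x1539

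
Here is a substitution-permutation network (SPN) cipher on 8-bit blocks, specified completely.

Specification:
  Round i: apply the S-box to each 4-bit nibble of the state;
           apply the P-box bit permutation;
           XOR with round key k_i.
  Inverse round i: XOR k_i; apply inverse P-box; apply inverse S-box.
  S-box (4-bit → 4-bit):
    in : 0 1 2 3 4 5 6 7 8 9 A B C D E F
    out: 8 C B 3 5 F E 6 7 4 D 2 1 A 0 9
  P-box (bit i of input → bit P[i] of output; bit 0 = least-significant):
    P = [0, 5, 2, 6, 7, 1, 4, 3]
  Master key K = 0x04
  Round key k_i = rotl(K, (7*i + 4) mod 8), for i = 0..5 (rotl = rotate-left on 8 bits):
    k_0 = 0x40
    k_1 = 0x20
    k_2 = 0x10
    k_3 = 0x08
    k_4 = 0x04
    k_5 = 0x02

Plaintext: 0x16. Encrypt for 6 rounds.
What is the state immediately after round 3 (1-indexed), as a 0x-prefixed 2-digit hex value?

s_0 = plaintext = 0x16
s_1 = Round(s_0, k_0) = 0x3C
s_2 = Round(s_1, k_1) = 0xA3
s_3 = Round(s_2, k_2) = 0xA9
s_4 = Round(s_3, k_3) = 0x94
s_5 = Round(s_4, k_4) = 0x11
s_6 = Round(s_5, k_5) = 0x5E

0xA9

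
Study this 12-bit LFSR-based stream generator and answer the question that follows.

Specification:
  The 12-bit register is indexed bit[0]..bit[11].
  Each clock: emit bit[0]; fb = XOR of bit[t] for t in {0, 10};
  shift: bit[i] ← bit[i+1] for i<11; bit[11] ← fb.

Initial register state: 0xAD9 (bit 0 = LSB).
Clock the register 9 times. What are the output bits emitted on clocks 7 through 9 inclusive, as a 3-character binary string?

110

reg_0 = 0xAD9
clock 1: out=1, reg = 0xD6C
clock 2: out=0, reg = 0xEB6
clock 3: out=0, reg = 0xF5B
clock 4: out=1, reg = 0x7AD
clock 5: out=1, reg = 0x3D6
clock 6: out=0, reg = 0x1EB
clock 7: out=1, reg = 0x8F5
clock 8: out=1, reg = 0xC7A
clock 9: out=0, reg = 0xE3D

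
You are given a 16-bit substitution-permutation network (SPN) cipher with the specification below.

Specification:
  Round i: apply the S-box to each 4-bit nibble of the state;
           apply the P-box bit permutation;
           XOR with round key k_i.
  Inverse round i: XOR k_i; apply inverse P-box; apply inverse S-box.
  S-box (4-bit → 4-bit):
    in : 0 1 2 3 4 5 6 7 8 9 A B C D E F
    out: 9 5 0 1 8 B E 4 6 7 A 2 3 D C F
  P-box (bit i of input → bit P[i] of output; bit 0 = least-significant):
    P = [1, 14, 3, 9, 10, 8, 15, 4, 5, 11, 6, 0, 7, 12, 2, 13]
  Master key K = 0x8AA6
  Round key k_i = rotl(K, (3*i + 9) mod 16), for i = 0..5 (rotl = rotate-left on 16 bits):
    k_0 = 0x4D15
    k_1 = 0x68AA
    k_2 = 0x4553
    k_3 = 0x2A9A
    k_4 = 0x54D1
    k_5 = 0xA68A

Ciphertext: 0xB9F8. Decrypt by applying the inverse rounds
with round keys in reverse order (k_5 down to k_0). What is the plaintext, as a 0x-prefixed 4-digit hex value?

0xD656

s_0 = ciphertext = 0xB9F8
s_1 = InvRound(s_0, k_5) = 0xB950
s_2 = InvRound(s_1, k_4) = 0x0A9B
s_3 = InvRound(s_2, k_3) = 0x4422
s_4 = InvRound(s_3, k_2) = 0x2DA2
s_5 = InvRound(s_4, k_1) = 0x22C8
s_6 = InvRound(s_5, k_0) = 0xD656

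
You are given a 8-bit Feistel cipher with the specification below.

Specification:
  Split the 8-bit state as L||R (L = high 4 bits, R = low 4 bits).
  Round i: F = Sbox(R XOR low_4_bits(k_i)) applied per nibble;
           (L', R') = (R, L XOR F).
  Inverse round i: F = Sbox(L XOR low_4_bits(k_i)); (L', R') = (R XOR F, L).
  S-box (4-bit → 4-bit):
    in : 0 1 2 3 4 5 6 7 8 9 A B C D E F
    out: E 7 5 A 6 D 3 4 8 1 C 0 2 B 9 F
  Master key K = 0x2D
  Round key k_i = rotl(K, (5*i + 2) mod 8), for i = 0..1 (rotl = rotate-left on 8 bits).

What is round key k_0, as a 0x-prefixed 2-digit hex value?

K = 0x2D
k_0 = rotl(K, (5*0+2) mod 8) = rotl(K, 2) = 0xB4

0xB4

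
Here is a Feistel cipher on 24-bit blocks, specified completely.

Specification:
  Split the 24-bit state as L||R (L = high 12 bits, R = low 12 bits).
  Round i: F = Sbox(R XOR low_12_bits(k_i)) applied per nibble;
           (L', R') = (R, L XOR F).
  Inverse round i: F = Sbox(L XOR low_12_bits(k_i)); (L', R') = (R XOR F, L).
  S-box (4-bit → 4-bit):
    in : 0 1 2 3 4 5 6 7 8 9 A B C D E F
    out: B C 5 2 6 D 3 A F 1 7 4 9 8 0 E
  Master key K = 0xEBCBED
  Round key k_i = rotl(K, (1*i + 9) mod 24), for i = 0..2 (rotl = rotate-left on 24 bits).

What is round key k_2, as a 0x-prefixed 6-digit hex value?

K = 0xEBCBED
k_0 = rotl(K, (1*0+9) mod 24) = rotl(K, 9) = 0x97DBD7
k_1 = rotl(K, (1*1+9) mod 24) = rotl(K, 10) = 0x2FB7AF
k_2 = rotl(K, (1*2+9) mod 24) = rotl(K, 11) = 0x5F6F5E

0x5F6F5E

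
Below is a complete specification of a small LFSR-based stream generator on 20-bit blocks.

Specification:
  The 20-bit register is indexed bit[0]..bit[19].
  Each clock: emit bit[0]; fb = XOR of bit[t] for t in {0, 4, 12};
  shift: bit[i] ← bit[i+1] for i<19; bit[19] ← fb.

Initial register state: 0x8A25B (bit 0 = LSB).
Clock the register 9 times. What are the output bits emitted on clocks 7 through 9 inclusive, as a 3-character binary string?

reg_0 = 0x8A25B
clock 1: out=1, reg = 0x4512D
clock 2: out=1, reg = 0x22896
clock 3: out=0, reg = 0x9144B
clock 4: out=1, reg = 0x48A25
clock 5: out=1, reg = 0xA4512
clock 6: out=0, reg = 0xD2289
clock 7: out=1, reg = 0xE9144
clock 8: out=0, reg = 0xF48A2
clock 9: out=0, reg = 0x7A451

100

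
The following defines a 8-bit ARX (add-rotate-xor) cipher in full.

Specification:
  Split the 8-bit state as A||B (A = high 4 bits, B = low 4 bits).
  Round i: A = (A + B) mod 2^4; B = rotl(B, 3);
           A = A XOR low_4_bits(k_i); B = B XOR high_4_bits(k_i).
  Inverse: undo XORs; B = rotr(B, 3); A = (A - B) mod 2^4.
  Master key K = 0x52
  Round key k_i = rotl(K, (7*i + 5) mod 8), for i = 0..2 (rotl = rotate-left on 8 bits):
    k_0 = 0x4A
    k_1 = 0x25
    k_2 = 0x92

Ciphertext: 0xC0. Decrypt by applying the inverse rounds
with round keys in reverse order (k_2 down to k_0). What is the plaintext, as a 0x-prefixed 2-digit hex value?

0xAC

s_0 = ciphertext = 0xC0
s_1 = InvRound(s_0, k_2) = 0xB3
s_2 = InvRound(s_1, k_1) = 0xC2
s_3 = InvRound(s_2, k_0) = 0xAC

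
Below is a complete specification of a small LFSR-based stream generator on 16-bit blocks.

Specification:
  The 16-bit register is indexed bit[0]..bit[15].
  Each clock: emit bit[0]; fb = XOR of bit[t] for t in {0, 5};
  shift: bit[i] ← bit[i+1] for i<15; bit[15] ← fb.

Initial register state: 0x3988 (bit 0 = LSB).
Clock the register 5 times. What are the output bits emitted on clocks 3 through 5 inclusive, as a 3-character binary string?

010

reg_0 = 0x3988
clock 1: out=0, reg = 0x1CC4
clock 2: out=0, reg = 0x0E62
clock 3: out=0, reg = 0x8731
clock 4: out=1, reg = 0x4398
clock 5: out=0, reg = 0x21CC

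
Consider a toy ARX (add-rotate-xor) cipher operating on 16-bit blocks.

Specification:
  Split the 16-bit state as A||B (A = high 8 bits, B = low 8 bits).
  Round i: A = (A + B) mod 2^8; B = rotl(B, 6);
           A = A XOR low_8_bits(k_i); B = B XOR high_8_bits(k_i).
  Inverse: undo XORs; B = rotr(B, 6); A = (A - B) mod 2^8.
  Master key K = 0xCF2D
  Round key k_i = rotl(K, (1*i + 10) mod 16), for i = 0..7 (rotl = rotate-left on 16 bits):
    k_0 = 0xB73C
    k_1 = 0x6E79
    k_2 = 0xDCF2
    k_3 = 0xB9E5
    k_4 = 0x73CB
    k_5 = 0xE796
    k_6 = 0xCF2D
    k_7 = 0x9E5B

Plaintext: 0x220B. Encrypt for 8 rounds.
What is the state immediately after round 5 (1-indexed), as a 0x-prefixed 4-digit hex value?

0x391C

s_0 = plaintext = 0x220B
s_1 = Round(s_0, k_0) = 0x1175
s_2 = Round(s_1, k_1) = 0xFF33
s_3 = Round(s_2, k_2) = 0xC010
s_4 = Round(s_3, k_3) = 0x35BD
s_5 = Round(s_4, k_4) = 0x391C
s_6 = Round(s_5, k_5) = 0xC3E0
s_7 = Round(s_6, k_6) = 0x8EF7
s_8 = Round(s_7, k_7) = 0xDE63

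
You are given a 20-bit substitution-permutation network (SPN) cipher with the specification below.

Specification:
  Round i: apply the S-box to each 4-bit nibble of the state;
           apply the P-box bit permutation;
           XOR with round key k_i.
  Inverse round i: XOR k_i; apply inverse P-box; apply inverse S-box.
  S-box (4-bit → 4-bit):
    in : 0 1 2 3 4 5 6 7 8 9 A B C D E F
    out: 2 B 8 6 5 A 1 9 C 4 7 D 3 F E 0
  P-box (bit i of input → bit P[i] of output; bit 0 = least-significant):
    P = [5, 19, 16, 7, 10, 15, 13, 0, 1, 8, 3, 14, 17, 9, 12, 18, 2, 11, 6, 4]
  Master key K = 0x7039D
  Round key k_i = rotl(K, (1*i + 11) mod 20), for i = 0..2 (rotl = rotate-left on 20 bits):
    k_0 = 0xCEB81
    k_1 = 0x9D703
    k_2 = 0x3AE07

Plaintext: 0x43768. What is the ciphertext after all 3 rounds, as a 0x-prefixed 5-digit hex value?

s_0 = plaintext = 0x43768
s_1 = Round(s_0, k_0) = 0xDBD47
s_2 = Round(s_1, k_1) = 0xFAAFD
s_3 = Round(s_2, k_2) = 0x8BDAD

0x8BDAD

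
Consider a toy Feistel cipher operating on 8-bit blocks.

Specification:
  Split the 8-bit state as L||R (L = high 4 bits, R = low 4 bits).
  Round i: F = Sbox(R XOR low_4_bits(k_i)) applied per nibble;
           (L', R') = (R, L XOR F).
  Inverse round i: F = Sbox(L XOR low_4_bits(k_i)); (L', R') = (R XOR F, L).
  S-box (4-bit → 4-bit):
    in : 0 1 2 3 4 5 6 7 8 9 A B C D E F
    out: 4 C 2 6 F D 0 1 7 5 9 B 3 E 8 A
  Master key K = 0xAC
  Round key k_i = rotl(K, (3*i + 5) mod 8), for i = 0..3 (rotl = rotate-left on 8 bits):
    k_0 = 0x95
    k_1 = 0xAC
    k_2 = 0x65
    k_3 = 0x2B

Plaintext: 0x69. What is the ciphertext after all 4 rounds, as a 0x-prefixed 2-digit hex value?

0x07

s_0 = plaintext = 0x69
s_1 = Round(s_0, k_0) = 0x95
s_2 = Round(s_1, k_1) = 0x5C
s_3 = Round(s_2, k_2) = 0xC0
s_4 = Round(s_3, k_3) = 0x07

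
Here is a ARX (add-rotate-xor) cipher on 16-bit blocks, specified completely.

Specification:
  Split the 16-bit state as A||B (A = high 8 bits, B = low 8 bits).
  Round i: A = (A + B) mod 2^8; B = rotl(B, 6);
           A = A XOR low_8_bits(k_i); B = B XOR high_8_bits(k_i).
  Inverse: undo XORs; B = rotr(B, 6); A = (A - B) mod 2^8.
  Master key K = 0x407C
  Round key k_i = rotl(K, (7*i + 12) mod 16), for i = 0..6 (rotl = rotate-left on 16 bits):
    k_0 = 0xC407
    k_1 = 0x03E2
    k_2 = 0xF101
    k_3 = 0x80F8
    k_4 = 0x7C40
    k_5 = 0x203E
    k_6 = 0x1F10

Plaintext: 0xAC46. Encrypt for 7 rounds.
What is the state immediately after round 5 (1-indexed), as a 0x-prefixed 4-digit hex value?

s_0 = plaintext = 0xAC46
s_1 = Round(s_0, k_0) = 0xF555
s_2 = Round(s_1, k_1) = 0xA856
s_3 = Round(s_2, k_2) = 0xFF64
s_4 = Round(s_3, k_3) = 0x9B99
s_5 = Round(s_4, k_4) = 0x741A
s_6 = Round(s_5, k_5) = 0xB0A6
s_7 = Round(s_6, k_6) = 0x46B6

0x741A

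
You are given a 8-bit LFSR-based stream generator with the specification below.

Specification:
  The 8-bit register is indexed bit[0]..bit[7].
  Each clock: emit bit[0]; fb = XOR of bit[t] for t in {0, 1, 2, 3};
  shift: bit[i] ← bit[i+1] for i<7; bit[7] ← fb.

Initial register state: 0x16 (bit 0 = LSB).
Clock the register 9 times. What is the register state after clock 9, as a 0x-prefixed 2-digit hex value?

reg_0 = 0x16
clock 1: out=0, reg = 0x0B
clock 2: out=1, reg = 0x85
clock 3: out=1, reg = 0x42
clock 4: out=0, reg = 0xA1
clock 5: out=1, reg = 0xD0
clock 6: out=0, reg = 0x68
clock 7: out=0, reg = 0xB4
clock 8: out=0, reg = 0xDA
clock 9: out=0, reg = 0x6D

0x6D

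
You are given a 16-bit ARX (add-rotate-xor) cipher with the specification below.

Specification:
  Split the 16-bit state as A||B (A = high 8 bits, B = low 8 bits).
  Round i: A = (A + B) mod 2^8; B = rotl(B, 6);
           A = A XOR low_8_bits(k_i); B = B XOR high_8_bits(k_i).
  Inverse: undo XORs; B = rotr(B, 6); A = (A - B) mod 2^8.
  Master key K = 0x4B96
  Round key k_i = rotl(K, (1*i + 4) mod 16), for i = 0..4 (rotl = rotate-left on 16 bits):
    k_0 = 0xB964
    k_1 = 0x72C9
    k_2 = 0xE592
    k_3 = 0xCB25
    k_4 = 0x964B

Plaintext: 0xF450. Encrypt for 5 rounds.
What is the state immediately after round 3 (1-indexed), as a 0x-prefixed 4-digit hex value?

0x8FA3

s_0 = plaintext = 0xF450
s_1 = Round(s_0, k_0) = 0x20AD
s_2 = Round(s_1, k_1) = 0x0419
s_3 = Round(s_2, k_2) = 0x8FA3
s_4 = Round(s_3, k_3) = 0x1723
s_5 = Round(s_4, k_4) = 0x715E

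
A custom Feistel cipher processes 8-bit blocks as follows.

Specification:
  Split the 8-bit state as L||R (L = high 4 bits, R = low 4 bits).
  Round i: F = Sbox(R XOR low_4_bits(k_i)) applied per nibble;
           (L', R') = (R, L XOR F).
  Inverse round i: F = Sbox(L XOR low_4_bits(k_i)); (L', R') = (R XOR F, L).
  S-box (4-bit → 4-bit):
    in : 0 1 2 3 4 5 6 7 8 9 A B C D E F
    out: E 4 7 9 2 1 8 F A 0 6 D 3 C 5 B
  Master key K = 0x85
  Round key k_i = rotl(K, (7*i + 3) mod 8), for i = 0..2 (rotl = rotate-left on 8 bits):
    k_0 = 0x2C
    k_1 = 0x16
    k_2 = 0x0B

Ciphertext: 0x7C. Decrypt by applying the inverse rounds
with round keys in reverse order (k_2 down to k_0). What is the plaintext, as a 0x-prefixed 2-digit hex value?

s_0 = ciphertext = 0x7C
s_1 = InvRound(s_0, k_2) = 0xF7
s_2 = InvRound(s_1, k_1) = 0x7F
s_3 = InvRound(s_2, k_0) = 0x27

0x27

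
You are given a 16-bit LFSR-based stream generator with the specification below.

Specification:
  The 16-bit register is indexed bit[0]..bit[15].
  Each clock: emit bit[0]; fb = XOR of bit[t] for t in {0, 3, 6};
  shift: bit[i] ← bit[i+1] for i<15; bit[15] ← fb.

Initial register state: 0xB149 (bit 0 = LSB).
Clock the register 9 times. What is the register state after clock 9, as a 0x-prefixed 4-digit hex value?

0xD2D8

reg_0 = 0xB149
clock 1: out=1, reg = 0xD8A4
clock 2: out=0, reg = 0x6C52
clock 3: out=0, reg = 0xB629
clock 4: out=1, reg = 0x5B14
clock 5: out=0, reg = 0x2D8A
clock 6: out=0, reg = 0x96C5
clock 7: out=1, reg = 0x4B62
clock 8: out=0, reg = 0xA5B1
clock 9: out=1, reg = 0xD2D8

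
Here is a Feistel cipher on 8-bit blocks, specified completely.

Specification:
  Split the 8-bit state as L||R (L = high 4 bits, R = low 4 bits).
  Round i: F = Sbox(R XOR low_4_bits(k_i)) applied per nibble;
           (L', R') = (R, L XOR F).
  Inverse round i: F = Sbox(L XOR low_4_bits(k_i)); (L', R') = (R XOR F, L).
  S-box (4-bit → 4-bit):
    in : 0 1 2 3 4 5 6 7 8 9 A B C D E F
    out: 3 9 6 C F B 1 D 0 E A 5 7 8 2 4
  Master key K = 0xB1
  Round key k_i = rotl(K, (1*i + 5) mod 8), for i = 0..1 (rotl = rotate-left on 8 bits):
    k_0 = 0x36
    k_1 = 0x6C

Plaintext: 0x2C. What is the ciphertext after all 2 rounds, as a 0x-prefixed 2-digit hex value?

0x83

s_0 = plaintext = 0x2C
s_1 = Round(s_0, k_0) = 0xC8
s_2 = Round(s_1, k_1) = 0x83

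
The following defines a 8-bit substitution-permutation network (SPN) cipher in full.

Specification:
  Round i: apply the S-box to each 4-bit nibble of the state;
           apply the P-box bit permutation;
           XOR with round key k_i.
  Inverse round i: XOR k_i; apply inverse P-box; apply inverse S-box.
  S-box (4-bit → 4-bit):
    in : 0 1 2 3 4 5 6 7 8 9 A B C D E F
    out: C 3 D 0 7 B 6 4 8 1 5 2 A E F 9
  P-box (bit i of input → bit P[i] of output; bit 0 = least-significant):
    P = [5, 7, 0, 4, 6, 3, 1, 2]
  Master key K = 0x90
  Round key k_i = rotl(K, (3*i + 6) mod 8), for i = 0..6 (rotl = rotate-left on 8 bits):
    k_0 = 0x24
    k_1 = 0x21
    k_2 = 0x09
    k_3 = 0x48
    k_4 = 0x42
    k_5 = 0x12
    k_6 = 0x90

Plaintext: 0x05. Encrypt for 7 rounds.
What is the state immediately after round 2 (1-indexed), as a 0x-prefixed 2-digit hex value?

0x50

s_0 = plaintext = 0x05
s_1 = Round(s_0, k_0) = 0x92
s_2 = Round(s_1, k_1) = 0x50
s_3 = Round(s_2, k_2) = 0x54
s_4 = Round(s_3, k_3) = 0xA5
s_5 = Round(s_4, k_4) = 0xB0
s_6 = Round(s_5, k_5) = 0x0B
s_7 = Round(s_6, k_6) = 0x16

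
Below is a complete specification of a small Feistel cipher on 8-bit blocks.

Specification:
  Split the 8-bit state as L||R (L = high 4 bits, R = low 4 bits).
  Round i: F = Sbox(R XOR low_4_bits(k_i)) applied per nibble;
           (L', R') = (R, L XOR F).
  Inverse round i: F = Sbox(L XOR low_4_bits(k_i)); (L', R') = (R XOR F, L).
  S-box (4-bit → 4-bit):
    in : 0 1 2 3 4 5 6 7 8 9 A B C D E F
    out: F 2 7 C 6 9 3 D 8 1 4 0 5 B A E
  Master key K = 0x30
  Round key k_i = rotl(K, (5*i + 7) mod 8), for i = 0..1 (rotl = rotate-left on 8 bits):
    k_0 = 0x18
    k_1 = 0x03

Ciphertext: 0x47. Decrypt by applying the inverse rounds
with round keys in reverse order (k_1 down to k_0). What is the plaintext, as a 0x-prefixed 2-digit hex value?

s_0 = ciphertext = 0x47
s_1 = InvRound(s_0, k_1) = 0xA4
s_2 = InvRound(s_1, k_0) = 0x3A

0x3A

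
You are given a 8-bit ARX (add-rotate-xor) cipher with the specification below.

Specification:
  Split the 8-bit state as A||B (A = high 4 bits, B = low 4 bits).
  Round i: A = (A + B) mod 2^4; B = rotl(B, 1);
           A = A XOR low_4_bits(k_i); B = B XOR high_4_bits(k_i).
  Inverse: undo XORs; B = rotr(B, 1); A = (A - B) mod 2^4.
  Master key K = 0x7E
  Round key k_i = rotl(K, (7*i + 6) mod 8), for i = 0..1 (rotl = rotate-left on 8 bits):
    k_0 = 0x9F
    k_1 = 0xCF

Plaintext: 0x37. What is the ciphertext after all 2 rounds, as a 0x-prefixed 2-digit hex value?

0x32

s_0 = plaintext = 0x37
s_1 = Round(s_0, k_0) = 0x57
s_2 = Round(s_1, k_1) = 0x32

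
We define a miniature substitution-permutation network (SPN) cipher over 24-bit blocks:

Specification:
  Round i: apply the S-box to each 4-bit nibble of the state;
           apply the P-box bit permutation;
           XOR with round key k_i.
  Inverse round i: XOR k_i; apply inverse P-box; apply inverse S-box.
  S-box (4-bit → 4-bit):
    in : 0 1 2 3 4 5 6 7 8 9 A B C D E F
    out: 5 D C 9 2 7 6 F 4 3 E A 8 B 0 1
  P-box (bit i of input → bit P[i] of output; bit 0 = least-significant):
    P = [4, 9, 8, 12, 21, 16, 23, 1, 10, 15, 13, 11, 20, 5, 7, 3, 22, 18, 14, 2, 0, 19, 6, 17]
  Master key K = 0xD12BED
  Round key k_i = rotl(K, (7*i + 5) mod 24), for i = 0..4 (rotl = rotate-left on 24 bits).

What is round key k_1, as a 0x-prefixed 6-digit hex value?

0xBEDD12

K = 0xD12BED
k_0 = rotl(K, (7*0+5) mod 24) = rotl(K, 5) = 0x257DBA
k_1 = rotl(K, (7*1+5) mod 24) = rotl(K, 12) = 0xBEDD12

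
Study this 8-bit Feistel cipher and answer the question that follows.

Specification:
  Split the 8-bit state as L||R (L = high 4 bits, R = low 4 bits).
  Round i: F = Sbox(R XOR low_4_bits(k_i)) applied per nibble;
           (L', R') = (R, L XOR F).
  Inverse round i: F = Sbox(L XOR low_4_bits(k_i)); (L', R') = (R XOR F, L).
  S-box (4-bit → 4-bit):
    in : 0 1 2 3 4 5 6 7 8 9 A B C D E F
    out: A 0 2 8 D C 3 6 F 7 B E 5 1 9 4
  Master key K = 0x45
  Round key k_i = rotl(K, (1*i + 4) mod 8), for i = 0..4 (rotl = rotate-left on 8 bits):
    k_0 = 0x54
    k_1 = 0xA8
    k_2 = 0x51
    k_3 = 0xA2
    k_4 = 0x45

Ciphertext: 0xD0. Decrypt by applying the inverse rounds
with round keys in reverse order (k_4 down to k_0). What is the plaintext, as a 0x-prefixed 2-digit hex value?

0x0F

s_0 = ciphertext = 0xD0
s_1 = InvRound(s_0, k_4) = 0xFD
s_2 = InvRound(s_1, k_3) = 0xCF
s_3 = InvRound(s_2, k_2) = 0xEC
s_4 = InvRound(s_3, k_1) = 0xFE
s_5 = InvRound(s_4, k_0) = 0x0F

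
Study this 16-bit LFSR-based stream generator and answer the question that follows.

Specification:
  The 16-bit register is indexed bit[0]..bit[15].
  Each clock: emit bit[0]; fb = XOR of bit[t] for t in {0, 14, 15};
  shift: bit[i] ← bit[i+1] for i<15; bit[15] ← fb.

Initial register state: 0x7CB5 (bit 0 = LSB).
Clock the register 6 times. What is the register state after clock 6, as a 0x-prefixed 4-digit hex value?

0xF1F2

reg_0 = 0x7CB5
clock 1: out=1, reg = 0x3E5A
clock 2: out=0, reg = 0x1F2D
clock 3: out=1, reg = 0x8F96
clock 4: out=0, reg = 0xC7CB
clock 5: out=1, reg = 0xE3E5
clock 6: out=1, reg = 0xF1F2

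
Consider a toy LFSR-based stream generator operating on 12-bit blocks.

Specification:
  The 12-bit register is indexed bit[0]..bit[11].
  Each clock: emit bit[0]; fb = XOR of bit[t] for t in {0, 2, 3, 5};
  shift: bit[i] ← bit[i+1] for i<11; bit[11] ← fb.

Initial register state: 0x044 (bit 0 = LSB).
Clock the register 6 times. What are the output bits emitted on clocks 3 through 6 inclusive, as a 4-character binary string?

1000

reg_0 = 0x044
clock 1: out=0, reg = 0x822
clock 2: out=0, reg = 0xC11
clock 3: out=1, reg = 0xE08
clock 4: out=0, reg = 0xF04
clock 5: out=0, reg = 0xF82
clock 6: out=0, reg = 0x7C1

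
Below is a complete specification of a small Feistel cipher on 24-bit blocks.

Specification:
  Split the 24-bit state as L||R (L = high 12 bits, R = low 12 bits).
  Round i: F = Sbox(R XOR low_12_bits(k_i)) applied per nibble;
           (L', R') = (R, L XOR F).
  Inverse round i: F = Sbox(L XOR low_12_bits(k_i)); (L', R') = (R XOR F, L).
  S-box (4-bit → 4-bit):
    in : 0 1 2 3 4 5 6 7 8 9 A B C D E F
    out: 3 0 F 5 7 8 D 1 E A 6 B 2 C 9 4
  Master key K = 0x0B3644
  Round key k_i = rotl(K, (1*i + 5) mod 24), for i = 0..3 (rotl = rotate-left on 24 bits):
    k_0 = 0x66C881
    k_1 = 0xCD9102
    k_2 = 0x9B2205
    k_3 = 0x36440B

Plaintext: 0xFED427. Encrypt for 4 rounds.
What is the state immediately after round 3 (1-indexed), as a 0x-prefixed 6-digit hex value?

0x6C8AAC

s_0 = plaintext = 0xFED427
s_1 = Round(s_0, k_0) = 0x427D80
s_2 = Round(s_1, k_1) = 0xD806C8
s_3 = Round(s_2, k_2) = 0x6C8AAC
s_4 = Round(s_3, k_3) = 0xAACFA9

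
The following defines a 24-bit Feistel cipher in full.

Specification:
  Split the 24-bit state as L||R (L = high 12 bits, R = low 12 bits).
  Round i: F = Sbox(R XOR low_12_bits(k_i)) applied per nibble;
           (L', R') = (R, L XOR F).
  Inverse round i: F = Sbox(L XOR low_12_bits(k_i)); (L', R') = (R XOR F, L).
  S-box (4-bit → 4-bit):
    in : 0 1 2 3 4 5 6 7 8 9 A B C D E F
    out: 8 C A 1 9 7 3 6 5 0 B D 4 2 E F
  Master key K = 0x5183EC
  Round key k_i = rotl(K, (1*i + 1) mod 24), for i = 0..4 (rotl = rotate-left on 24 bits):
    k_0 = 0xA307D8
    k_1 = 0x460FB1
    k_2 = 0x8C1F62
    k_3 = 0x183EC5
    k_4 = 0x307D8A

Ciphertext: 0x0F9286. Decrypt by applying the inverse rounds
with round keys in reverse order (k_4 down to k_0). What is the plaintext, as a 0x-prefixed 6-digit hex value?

0x933FC8

s_0 = ciphertext = 0x0F9286
s_1 = InvRound(s_0, k_4) = 0x0E70F9
s_2 = InvRound(s_1, k_3) = 0xE530E7
s_3 = InvRound(s_2, k_2) = 0xCFBE53
s_4 = InvRound(s_3, k_1) = 0xFC8CFB
s_5 = InvRound(s_4, k_0) = 0x933FC8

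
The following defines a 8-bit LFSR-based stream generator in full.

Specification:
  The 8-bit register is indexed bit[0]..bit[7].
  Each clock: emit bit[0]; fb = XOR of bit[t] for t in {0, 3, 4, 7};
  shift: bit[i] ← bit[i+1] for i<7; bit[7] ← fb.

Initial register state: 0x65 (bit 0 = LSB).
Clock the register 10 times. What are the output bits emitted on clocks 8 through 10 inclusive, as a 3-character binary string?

010

reg_0 = 0x65
clock 1: out=1, reg = 0xB2
clock 2: out=0, reg = 0x59
clock 3: out=1, reg = 0xAC
clock 4: out=0, reg = 0x56
clock 5: out=0, reg = 0xAB
clock 6: out=1, reg = 0xD5
clock 7: out=1, reg = 0xEA
clock 8: out=0, reg = 0x75
clock 9: out=1, reg = 0x3A
clock 10: out=0, reg = 0x1D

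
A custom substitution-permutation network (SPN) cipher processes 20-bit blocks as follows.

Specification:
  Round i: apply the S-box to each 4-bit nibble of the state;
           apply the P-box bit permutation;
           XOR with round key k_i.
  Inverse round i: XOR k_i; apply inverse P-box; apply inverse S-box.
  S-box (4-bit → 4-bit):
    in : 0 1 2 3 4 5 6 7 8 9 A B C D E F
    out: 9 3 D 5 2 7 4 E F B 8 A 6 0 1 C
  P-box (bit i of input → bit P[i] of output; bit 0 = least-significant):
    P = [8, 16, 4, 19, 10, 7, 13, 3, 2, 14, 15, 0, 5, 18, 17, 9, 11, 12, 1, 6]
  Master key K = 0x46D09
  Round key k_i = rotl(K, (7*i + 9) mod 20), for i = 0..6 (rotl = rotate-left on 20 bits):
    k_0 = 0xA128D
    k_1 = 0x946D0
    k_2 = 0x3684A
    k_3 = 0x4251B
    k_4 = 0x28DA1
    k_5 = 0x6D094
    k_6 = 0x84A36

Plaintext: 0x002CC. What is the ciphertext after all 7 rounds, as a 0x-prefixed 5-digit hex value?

0x43F91

s_0 = plaintext = 0x002CC
s_1 = Round(s_0, k_0) = 0xBB878
s_2 = Round(s_1, k_1) = 0x4B50D
s_3 = Round(s_2, k_2) = 0x7BE46
s_4 = Round(s_3, k_3) = 0x037CD
s_5 = Round(s_4, k_4) = 0x06540
s_6 = Round(s_5, k_5) = 0xC1950
s_7 = Round(s_6, k_6) = 0x43F91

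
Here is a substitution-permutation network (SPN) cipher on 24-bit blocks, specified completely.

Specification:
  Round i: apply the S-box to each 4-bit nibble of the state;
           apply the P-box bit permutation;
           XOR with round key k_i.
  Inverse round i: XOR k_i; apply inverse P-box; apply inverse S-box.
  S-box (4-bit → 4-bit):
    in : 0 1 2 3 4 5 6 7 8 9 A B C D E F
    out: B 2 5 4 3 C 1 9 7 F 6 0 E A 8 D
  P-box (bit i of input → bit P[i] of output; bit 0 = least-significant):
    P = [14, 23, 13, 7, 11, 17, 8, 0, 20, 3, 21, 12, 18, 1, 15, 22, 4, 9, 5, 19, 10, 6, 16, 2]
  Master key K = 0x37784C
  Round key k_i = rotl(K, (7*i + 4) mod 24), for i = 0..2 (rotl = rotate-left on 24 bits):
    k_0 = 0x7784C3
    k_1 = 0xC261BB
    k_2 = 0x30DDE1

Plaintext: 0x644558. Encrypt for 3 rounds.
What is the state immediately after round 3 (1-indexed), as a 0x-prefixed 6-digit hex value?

s_0 = plaintext = 0x644558
s_1 = Round(s_0, k_0) = 0xD3F3D0
s_2 = Round(s_1, k_1) = 0x24A15E
s_3 = Round(s_2, k_2) = 0x315A7A

0x315A7A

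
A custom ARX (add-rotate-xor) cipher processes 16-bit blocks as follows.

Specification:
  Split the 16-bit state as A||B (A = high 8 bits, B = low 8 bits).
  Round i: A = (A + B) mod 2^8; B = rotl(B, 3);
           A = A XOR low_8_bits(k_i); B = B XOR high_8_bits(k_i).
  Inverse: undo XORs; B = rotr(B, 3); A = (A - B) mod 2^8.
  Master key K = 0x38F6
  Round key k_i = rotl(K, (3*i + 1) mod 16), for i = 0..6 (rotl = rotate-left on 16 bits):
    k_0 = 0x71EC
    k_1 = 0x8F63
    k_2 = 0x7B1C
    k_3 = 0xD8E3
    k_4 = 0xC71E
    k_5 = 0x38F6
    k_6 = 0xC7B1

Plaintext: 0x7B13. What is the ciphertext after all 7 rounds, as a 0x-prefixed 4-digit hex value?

0x2891

s_0 = plaintext = 0x7B13
s_1 = Round(s_0, k_0) = 0x62E9
s_2 = Round(s_1, k_1) = 0x28C0
s_3 = Round(s_2, k_2) = 0xF47D
s_4 = Round(s_3, k_3) = 0x9233
s_5 = Round(s_4, k_4) = 0xDB5E
s_6 = Round(s_5, k_5) = 0xCFCA
s_7 = Round(s_6, k_6) = 0x2891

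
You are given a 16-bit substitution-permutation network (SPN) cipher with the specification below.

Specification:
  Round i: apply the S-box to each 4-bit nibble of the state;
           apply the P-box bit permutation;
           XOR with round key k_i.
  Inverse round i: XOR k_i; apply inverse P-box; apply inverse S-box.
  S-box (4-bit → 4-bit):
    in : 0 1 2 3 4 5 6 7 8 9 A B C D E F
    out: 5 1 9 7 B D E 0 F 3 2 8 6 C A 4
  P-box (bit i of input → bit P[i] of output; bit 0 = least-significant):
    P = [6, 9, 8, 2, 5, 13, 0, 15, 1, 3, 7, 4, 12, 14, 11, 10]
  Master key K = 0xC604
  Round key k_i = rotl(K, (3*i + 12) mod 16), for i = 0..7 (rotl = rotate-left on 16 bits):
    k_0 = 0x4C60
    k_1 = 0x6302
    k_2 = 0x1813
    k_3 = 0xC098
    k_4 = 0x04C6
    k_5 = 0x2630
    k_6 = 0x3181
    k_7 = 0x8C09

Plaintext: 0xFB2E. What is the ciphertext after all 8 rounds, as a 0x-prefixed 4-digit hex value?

0xC4CB

s_0 = plaintext = 0xFB2E
s_1 = Round(s_0, k_0) = 0xC654
s_2 = Round(s_1, k_1) = 0xA9FF
s_3 = Round(s_2, k_2) = 0x5918
s_4 = Round(s_3, k_3) = 0xDFF6
s_5 = Round(s_4, k_4) = 0x0B43
s_6 = Round(s_5, k_5) = 0x9D40
s_7 = Round(s_6, k_6) = 0xC071
s_8 = Round(s_7, k_7) = 0xC4CB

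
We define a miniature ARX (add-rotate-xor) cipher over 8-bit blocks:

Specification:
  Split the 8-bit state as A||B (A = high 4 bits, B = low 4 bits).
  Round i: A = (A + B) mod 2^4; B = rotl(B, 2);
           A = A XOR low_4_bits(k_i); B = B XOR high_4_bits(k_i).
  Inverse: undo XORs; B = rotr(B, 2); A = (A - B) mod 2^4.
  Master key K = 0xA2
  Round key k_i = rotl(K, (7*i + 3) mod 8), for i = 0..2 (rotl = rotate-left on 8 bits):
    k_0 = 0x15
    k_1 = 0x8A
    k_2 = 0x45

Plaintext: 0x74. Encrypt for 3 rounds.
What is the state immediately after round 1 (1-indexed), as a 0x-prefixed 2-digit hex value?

0xE0

s_0 = plaintext = 0x74
s_1 = Round(s_0, k_0) = 0xE0
s_2 = Round(s_1, k_1) = 0x48
s_3 = Round(s_2, k_2) = 0x96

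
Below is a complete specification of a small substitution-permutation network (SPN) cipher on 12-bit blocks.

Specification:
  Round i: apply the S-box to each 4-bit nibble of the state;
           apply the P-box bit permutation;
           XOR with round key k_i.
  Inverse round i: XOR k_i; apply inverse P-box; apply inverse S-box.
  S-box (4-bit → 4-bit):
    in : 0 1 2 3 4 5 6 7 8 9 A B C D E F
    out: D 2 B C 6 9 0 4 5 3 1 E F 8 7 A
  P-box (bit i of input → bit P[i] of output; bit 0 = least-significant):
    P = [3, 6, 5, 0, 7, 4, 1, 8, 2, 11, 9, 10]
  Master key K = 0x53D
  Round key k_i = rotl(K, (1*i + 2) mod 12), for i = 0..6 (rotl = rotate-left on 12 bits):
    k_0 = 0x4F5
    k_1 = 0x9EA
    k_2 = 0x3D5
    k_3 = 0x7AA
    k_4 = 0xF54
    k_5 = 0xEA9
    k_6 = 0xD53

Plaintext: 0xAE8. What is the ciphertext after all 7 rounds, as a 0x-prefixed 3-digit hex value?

s_0 = plaintext = 0xAE8
s_1 = Round(s_0, k_0) = 0x44B
s_2 = Round(s_1, k_1) = 0x399
s_3 = Round(s_2, k_2) = 0x50D
s_4 = Round(s_3, k_3) = 0x22D
s_5 = Round(s_4, k_4) = 0x2C1
s_6 = Round(s_5, k_5) = 0x37F
s_7 = Round(s_6, k_6) = 0xB10

0xB10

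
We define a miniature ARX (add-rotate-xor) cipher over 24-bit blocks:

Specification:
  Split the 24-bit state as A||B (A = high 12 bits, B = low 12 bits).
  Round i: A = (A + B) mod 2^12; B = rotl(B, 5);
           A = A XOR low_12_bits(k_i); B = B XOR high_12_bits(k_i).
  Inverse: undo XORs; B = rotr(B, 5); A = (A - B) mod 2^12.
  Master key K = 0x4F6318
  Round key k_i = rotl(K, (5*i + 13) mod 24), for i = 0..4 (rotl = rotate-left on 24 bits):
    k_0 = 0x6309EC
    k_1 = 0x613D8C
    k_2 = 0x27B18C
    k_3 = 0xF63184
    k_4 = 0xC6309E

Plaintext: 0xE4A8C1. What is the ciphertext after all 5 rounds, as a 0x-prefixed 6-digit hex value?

0x920DF8

s_0 = plaintext = 0xE4A8C1
s_1 = Round(s_0, k_0) = 0xEE7E01
s_2 = Round(s_1, k_1) = 0x16462F
s_3 = Round(s_2, k_2) = 0x61F797
s_4 = Round(s_3, k_3) = 0xC32D8C
s_5 = Round(s_4, k_4) = 0x920DF8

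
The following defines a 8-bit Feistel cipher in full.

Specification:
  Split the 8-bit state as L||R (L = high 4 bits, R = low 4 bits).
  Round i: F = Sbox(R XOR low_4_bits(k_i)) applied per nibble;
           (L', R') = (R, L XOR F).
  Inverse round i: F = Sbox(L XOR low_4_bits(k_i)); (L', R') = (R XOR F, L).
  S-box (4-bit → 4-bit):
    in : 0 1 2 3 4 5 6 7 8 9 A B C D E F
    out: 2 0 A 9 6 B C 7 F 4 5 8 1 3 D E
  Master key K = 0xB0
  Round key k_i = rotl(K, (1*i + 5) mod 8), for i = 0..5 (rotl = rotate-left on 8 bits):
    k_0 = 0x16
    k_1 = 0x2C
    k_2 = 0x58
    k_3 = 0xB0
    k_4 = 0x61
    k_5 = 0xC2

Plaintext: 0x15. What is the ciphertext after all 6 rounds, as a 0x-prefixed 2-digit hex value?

s_0 = plaintext = 0x15
s_1 = Round(s_0, k_0) = 0x58
s_2 = Round(s_1, k_1) = 0x83
s_3 = Round(s_2, k_2) = 0x30
s_4 = Round(s_3, k_3) = 0x01
s_5 = Round(s_4, k_4) = 0x12
s_6 = Round(s_5, k_5) = 0x23

0x23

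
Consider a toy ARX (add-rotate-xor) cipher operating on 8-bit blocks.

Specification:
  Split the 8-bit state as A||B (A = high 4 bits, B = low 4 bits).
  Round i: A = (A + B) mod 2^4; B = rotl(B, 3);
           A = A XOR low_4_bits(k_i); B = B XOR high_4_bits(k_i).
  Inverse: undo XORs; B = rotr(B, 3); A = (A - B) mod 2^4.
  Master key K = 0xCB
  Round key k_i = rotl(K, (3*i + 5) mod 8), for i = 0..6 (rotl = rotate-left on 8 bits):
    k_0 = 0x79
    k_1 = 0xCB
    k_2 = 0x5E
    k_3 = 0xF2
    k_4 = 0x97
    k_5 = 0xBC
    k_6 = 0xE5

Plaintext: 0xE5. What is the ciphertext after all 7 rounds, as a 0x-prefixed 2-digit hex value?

s_0 = plaintext = 0xE5
s_1 = Round(s_0, k_0) = 0xAD
s_2 = Round(s_1, k_1) = 0xC2
s_3 = Round(s_2, k_2) = 0x04
s_4 = Round(s_3, k_3) = 0x6D
s_5 = Round(s_4, k_4) = 0x47
s_6 = Round(s_5, k_5) = 0x70
s_7 = Round(s_6, k_6) = 0x2E

0x2E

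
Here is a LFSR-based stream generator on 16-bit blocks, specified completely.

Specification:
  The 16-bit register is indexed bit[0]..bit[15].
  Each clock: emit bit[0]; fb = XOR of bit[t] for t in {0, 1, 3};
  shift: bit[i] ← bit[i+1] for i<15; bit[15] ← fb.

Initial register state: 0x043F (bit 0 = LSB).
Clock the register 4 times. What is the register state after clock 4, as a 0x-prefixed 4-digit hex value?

reg_0 = 0x043F
clock 1: out=1, reg = 0x821F
clock 2: out=1, reg = 0xC10F
clock 3: out=1, reg = 0xE087
clock 4: out=1, reg = 0x7043

0x7043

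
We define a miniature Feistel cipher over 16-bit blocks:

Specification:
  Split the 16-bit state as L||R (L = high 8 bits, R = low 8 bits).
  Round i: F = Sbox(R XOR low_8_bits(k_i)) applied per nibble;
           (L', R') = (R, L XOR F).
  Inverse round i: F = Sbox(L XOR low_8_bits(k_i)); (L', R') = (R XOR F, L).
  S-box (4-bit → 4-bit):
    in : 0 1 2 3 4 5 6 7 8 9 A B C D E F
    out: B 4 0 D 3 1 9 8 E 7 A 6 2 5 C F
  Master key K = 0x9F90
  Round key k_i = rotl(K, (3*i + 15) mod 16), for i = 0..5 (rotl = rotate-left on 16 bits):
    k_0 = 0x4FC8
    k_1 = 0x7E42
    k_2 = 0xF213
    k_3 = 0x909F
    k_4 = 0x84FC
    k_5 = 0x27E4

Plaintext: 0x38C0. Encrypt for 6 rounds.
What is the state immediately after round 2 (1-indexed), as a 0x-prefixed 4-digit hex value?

s_0 = plaintext = 0x38C0
s_1 = Round(s_0, k_0) = 0xC086
s_2 = Round(s_1, k_1) = 0x86E3
s_3 = Round(s_2, k_2) = 0xE37D
s_4 = Round(s_3, k_3) = 0x7D23
s_5 = Round(s_4, k_4) = 0x2322
s_6 = Round(s_5, k_5) = 0x220A

0x86E3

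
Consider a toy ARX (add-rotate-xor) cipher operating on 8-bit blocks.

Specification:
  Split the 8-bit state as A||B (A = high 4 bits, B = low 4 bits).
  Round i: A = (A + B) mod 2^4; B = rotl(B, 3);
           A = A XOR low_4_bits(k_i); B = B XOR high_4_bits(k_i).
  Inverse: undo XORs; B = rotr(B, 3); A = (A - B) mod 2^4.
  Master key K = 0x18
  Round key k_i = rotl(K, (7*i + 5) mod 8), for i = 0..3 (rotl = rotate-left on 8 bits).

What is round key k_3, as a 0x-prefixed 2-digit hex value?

K = 0x18
k_0 = rotl(K, (7*0+5) mod 8) = rotl(K, 5) = 0x03
k_1 = rotl(K, (7*1+5) mod 8) = rotl(K, 4) = 0x81
k_2 = rotl(K, (7*2+5) mod 8) = rotl(K, 3) = 0xC0
k_3 = rotl(K, (7*3+5) mod 8) = rotl(K, 2) = 0x60

0x60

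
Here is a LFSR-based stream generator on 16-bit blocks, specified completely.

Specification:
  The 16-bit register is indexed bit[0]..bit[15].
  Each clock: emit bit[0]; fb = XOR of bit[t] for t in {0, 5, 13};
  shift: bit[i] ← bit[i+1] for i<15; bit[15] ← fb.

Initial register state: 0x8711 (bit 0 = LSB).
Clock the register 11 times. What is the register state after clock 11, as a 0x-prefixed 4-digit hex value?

0x60B0

reg_0 = 0x8711
clock 1: out=1, reg = 0xC388
clock 2: out=0, reg = 0x61C4
clock 3: out=0, reg = 0xB0E2
clock 4: out=0, reg = 0x5871
clock 5: out=1, reg = 0x2C38
clock 6: out=0, reg = 0x161C
clock 7: out=0, reg = 0x0B0E
clock 8: out=0, reg = 0x0587
clock 9: out=1, reg = 0x82C3
clock 10: out=1, reg = 0xC161
clock 11: out=1, reg = 0x60B0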